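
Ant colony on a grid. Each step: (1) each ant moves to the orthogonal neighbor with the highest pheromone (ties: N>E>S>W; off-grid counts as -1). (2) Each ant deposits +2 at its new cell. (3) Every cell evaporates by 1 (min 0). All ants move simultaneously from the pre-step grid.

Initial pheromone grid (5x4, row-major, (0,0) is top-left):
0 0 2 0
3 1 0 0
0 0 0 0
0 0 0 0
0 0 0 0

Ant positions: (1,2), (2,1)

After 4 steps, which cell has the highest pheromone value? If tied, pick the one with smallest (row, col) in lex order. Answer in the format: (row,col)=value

Step 1: ant0:(1,2)->N->(0,2) | ant1:(2,1)->N->(1,1)
  grid max=3 at (0,2)
Step 2: ant0:(0,2)->E->(0,3) | ant1:(1,1)->W->(1,0)
  grid max=3 at (1,0)
Step 3: ant0:(0,3)->W->(0,2) | ant1:(1,0)->E->(1,1)
  grid max=3 at (0,2)
Step 4: ant0:(0,2)->E->(0,3) | ant1:(1,1)->W->(1,0)
  grid max=3 at (1,0)
Final grid:
  0 0 2 1
  3 1 0 0
  0 0 0 0
  0 0 0 0
  0 0 0 0
Max pheromone 3 at (1,0)

Answer: (1,0)=3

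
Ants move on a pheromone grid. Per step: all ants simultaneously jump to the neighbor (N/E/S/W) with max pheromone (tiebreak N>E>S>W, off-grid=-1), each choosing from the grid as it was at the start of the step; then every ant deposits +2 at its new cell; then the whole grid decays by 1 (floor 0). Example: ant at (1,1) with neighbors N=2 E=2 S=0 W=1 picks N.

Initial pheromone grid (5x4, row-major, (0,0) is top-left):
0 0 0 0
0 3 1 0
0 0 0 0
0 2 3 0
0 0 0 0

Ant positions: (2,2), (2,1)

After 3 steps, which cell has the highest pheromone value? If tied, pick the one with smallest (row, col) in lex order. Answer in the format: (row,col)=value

Answer: (1,1)=4

Derivation:
Step 1: ant0:(2,2)->S->(3,2) | ant1:(2,1)->N->(1,1)
  grid max=4 at (1,1)
Step 2: ant0:(3,2)->W->(3,1) | ant1:(1,1)->N->(0,1)
  grid max=3 at (1,1)
Step 3: ant0:(3,1)->E->(3,2) | ant1:(0,1)->S->(1,1)
  grid max=4 at (1,1)
Final grid:
  0 0 0 0
  0 4 0 0
  0 0 0 0
  0 1 4 0
  0 0 0 0
Max pheromone 4 at (1,1)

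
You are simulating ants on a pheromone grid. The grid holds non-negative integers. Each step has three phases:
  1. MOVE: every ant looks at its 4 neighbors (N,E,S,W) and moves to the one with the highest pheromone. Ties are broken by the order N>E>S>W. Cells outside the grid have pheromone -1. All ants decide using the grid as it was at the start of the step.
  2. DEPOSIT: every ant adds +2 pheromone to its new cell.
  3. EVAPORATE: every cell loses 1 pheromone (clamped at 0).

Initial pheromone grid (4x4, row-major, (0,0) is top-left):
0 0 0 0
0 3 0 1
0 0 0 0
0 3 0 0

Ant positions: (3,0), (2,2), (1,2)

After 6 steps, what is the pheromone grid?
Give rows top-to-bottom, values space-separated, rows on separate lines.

After step 1: ants at (3,1),(1,2),(1,1)
  0 0 0 0
  0 4 1 0
  0 0 0 0
  0 4 0 0
After step 2: ants at (2,1),(1,1),(1,2)
  0 0 0 0
  0 5 2 0
  0 1 0 0
  0 3 0 0
After step 3: ants at (1,1),(1,2),(1,1)
  0 0 0 0
  0 8 3 0
  0 0 0 0
  0 2 0 0
After step 4: ants at (1,2),(1,1),(1,2)
  0 0 0 0
  0 9 6 0
  0 0 0 0
  0 1 0 0
After step 5: ants at (1,1),(1,2),(1,1)
  0 0 0 0
  0 12 7 0
  0 0 0 0
  0 0 0 0
After step 6: ants at (1,2),(1,1),(1,2)
  0 0 0 0
  0 13 10 0
  0 0 0 0
  0 0 0 0

0 0 0 0
0 13 10 0
0 0 0 0
0 0 0 0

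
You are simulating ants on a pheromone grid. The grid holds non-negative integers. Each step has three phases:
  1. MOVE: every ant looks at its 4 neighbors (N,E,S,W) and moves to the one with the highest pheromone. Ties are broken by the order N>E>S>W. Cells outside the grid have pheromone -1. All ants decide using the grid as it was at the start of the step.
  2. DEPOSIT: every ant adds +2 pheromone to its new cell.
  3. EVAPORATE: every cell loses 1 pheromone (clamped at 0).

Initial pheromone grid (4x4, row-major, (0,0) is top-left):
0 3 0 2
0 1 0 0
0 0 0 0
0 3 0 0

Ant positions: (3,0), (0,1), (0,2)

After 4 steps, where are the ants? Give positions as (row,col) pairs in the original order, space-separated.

Step 1: ant0:(3,0)->E->(3,1) | ant1:(0,1)->S->(1,1) | ant2:(0,2)->W->(0,1)
  grid max=4 at (0,1)
Step 2: ant0:(3,1)->N->(2,1) | ant1:(1,1)->N->(0,1) | ant2:(0,1)->S->(1,1)
  grid max=5 at (0,1)
Step 3: ant0:(2,1)->N->(1,1) | ant1:(0,1)->S->(1,1) | ant2:(1,1)->N->(0,1)
  grid max=6 at (0,1)
Step 4: ant0:(1,1)->N->(0,1) | ant1:(1,1)->N->(0,1) | ant2:(0,1)->S->(1,1)
  grid max=9 at (0,1)

(0,1) (0,1) (1,1)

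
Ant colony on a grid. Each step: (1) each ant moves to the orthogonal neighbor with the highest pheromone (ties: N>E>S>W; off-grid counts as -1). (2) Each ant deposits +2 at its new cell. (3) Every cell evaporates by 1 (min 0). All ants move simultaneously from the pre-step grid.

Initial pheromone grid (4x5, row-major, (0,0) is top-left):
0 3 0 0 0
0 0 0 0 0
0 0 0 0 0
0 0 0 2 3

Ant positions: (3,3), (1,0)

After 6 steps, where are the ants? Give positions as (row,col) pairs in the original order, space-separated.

Step 1: ant0:(3,3)->E->(3,4) | ant1:(1,0)->N->(0,0)
  grid max=4 at (3,4)
Step 2: ant0:(3,4)->W->(3,3) | ant1:(0,0)->E->(0,1)
  grid max=3 at (0,1)
Step 3: ant0:(3,3)->E->(3,4) | ant1:(0,1)->E->(0,2)
  grid max=4 at (3,4)
Step 4: ant0:(3,4)->W->(3,3) | ant1:(0,2)->W->(0,1)
  grid max=3 at (0,1)
Step 5: ant0:(3,3)->E->(3,4) | ant1:(0,1)->E->(0,2)
  grid max=4 at (3,4)
Step 6: ant0:(3,4)->W->(3,3) | ant1:(0,2)->W->(0,1)
  grid max=3 at (0,1)

(3,3) (0,1)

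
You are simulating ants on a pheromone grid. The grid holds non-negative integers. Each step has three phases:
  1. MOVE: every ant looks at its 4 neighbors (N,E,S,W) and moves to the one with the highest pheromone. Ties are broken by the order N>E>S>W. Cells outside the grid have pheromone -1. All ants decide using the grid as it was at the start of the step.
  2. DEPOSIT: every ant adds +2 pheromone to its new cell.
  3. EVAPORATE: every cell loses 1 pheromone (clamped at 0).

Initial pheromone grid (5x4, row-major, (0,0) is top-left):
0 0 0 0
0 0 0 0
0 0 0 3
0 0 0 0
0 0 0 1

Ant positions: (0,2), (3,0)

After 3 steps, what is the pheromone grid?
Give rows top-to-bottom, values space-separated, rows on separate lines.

After step 1: ants at (0,3),(2,0)
  0 0 0 1
  0 0 0 0
  1 0 0 2
  0 0 0 0
  0 0 0 0
After step 2: ants at (1,3),(1,0)
  0 0 0 0
  1 0 0 1
  0 0 0 1
  0 0 0 0
  0 0 0 0
After step 3: ants at (2,3),(0,0)
  1 0 0 0
  0 0 0 0
  0 0 0 2
  0 0 0 0
  0 0 0 0

1 0 0 0
0 0 0 0
0 0 0 2
0 0 0 0
0 0 0 0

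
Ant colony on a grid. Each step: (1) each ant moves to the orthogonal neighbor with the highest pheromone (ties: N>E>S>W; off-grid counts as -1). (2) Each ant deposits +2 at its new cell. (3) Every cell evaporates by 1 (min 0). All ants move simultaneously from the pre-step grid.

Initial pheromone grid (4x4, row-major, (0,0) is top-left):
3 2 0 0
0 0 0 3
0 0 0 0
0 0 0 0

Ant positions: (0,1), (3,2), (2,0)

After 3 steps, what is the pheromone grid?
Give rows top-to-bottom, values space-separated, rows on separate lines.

After step 1: ants at (0,0),(2,2),(1,0)
  4 1 0 0
  1 0 0 2
  0 0 1 0
  0 0 0 0
After step 2: ants at (0,1),(1,2),(0,0)
  5 2 0 0
  0 0 1 1
  0 0 0 0
  0 0 0 0
After step 3: ants at (0,0),(1,3),(0,1)
  6 3 0 0
  0 0 0 2
  0 0 0 0
  0 0 0 0

6 3 0 0
0 0 0 2
0 0 0 0
0 0 0 0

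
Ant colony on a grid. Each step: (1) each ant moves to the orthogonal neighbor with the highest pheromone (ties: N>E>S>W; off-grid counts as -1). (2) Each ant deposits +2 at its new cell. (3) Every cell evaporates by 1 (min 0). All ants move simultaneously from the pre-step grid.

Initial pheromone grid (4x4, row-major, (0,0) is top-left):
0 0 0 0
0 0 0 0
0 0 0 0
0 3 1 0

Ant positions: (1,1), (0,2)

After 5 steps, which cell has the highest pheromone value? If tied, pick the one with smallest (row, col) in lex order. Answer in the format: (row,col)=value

Answer: (0,3)=5

Derivation:
Step 1: ant0:(1,1)->N->(0,1) | ant1:(0,2)->E->(0,3)
  grid max=2 at (3,1)
Step 2: ant0:(0,1)->E->(0,2) | ant1:(0,3)->S->(1,3)
  grid max=1 at (0,2)
Step 3: ant0:(0,2)->E->(0,3) | ant1:(1,3)->N->(0,3)
  grid max=3 at (0,3)
Step 4: ant0:(0,3)->S->(1,3) | ant1:(0,3)->S->(1,3)
  grid max=3 at (1,3)
Step 5: ant0:(1,3)->N->(0,3) | ant1:(1,3)->N->(0,3)
  grid max=5 at (0,3)
Final grid:
  0 0 0 5
  0 0 0 2
  0 0 0 0
  0 0 0 0
Max pheromone 5 at (0,3)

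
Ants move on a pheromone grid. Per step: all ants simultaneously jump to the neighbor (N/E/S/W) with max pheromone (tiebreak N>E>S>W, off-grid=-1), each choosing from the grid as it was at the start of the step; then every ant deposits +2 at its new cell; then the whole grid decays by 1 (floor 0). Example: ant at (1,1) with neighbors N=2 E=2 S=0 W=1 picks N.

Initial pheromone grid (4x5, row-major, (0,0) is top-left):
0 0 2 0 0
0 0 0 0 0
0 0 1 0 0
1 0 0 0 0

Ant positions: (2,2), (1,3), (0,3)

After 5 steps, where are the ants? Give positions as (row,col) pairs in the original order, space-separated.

Step 1: ant0:(2,2)->N->(1,2) | ant1:(1,3)->N->(0,3) | ant2:(0,3)->W->(0,2)
  grid max=3 at (0,2)
Step 2: ant0:(1,2)->N->(0,2) | ant1:(0,3)->W->(0,2) | ant2:(0,2)->E->(0,3)
  grid max=6 at (0,2)
Step 3: ant0:(0,2)->E->(0,3) | ant1:(0,2)->E->(0,3) | ant2:(0,3)->W->(0,2)
  grid max=7 at (0,2)
Step 4: ant0:(0,3)->W->(0,2) | ant1:(0,3)->W->(0,2) | ant2:(0,2)->E->(0,3)
  grid max=10 at (0,2)
Step 5: ant0:(0,2)->E->(0,3) | ant1:(0,2)->E->(0,3) | ant2:(0,3)->W->(0,2)
  grid max=11 at (0,2)

(0,3) (0,3) (0,2)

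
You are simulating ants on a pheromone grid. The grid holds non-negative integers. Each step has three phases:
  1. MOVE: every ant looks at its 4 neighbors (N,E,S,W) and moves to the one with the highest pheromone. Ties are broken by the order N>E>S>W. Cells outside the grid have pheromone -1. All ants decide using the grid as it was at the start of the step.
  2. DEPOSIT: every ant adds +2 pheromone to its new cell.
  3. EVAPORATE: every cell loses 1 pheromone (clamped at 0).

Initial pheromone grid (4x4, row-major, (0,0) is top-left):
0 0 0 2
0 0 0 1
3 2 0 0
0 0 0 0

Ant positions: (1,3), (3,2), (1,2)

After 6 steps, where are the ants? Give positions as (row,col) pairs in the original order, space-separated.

Step 1: ant0:(1,3)->N->(0,3) | ant1:(3,2)->N->(2,2) | ant2:(1,2)->E->(1,3)
  grid max=3 at (0,3)
Step 2: ant0:(0,3)->S->(1,3) | ant1:(2,2)->W->(2,1) | ant2:(1,3)->N->(0,3)
  grid max=4 at (0,3)
Step 3: ant0:(1,3)->N->(0,3) | ant1:(2,1)->W->(2,0) | ant2:(0,3)->S->(1,3)
  grid max=5 at (0,3)
Step 4: ant0:(0,3)->S->(1,3) | ant1:(2,0)->E->(2,1) | ant2:(1,3)->N->(0,3)
  grid max=6 at (0,3)
Step 5: ant0:(1,3)->N->(0,3) | ant1:(2,1)->W->(2,0) | ant2:(0,3)->S->(1,3)
  grid max=7 at (0,3)
Step 6: ant0:(0,3)->S->(1,3) | ant1:(2,0)->E->(2,1) | ant2:(1,3)->N->(0,3)
  grid max=8 at (0,3)

(1,3) (2,1) (0,3)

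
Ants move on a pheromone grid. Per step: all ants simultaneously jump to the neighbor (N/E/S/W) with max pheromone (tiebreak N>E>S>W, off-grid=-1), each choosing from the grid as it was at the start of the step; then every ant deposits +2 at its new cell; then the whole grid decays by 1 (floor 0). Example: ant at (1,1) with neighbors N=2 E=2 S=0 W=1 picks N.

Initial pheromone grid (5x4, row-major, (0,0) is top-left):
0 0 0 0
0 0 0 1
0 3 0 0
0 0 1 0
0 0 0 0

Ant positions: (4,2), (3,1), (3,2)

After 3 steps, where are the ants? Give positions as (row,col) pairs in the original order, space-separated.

Step 1: ant0:(4,2)->N->(3,2) | ant1:(3,1)->N->(2,1) | ant2:(3,2)->N->(2,2)
  grid max=4 at (2,1)
Step 2: ant0:(3,2)->N->(2,2) | ant1:(2,1)->E->(2,2) | ant2:(2,2)->W->(2,1)
  grid max=5 at (2,1)
Step 3: ant0:(2,2)->W->(2,1) | ant1:(2,2)->W->(2,1) | ant2:(2,1)->E->(2,2)
  grid max=8 at (2,1)

(2,1) (2,1) (2,2)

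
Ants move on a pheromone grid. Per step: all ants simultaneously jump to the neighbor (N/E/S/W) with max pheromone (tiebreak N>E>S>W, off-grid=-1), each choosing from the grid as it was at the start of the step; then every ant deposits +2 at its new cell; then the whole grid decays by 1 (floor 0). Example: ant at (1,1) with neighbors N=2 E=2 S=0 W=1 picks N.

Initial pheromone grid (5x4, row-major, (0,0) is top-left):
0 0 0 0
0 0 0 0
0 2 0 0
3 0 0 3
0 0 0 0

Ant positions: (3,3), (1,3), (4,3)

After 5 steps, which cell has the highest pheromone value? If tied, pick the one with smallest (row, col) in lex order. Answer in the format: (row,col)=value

Answer: (3,3)=10

Derivation:
Step 1: ant0:(3,3)->N->(2,3) | ant1:(1,3)->N->(0,3) | ant2:(4,3)->N->(3,3)
  grid max=4 at (3,3)
Step 2: ant0:(2,3)->S->(3,3) | ant1:(0,3)->S->(1,3) | ant2:(3,3)->N->(2,3)
  grid max=5 at (3,3)
Step 3: ant0:(3,3)->N->(2,3) | ant1:(1,3)->S->(2,3) | ant2:(2,3)->S->(3,3)
  grid max=6 at (3,3)
Step 4: ant0:(2,3)->S->(3,3) | ant1:(2,3)->S->(3,3) | ant2:(3,3)->N->(2,3)
  grid max=9 at (3,3)
Step 5: ant0:(3,3)->N->(2,3) | ant1:(3,3)->N->(2,3) | ant2:(2,3)->S->(3,3)
  grid max=10 at (3,3)
Final grid:
  0 0 0 0
  0 0 0 0
  0 0 0 9
  0 0 0 10
  0 0 0 0
Max pheromone 10 at (3,3)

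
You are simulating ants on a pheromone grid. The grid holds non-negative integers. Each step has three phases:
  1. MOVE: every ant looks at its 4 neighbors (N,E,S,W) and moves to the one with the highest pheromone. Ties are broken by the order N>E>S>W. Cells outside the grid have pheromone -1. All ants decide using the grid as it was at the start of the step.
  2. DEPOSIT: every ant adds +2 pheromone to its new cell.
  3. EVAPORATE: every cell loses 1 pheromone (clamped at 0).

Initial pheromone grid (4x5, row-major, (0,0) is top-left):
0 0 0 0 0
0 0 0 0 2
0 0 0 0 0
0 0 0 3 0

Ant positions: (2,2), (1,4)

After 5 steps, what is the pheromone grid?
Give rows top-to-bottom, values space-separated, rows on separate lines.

After step 1: ants at (1,2),(0,4)
  0 0 0 0 1
  0 0 1 0 1
  0 0 0 0 0
  0 0 0 2 0
After step 2: ants at (0,2),(1,4)
  0 0 1 0 0
  0 0 0 0 2
  0 0 0 0 0
  0 0 0 1 0
After step 3: ants at (0,3),(0,4)
  0 0 0 1 1
  0 0 0 0 1
  0 0 0 0 0
  0 0 0 0 0
After step 4: ants at (0,4),(1,4)
  0 0 0 0 2
  0 0 0 0 2
  0 0 0 0 0
  0 0 0 0 0
After step 5: ants at (1,4),(0,4)
  0 0 0 0 3
  0 0 0 0 3
  0 0 0 0 0
  0 0 0 0 0

0 0 0 0 3
0 0 0 0 3
0 0 0 0 0
0 0 0 0 0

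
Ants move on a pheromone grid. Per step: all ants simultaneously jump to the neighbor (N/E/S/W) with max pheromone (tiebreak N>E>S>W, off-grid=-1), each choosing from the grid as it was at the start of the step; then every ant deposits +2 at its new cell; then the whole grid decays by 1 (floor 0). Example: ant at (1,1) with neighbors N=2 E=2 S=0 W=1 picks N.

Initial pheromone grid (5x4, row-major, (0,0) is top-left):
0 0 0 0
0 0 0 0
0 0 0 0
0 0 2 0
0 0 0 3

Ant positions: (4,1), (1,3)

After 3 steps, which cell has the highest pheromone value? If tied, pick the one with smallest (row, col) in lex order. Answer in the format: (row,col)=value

Answer: (0,3)=1

Derivation:
Step 1: ant0:(4,1)->N->(3,1) | ant1:(1,3)->N->(0,3)
  grid max=2 at (4,3)
Step 2: ant0:(3,1)->E->(3,2) | ant1:(0,3)->S->(1,3)
  grid max=2 at (3,2)
Step 3: ant0:(3,2)->N->(2,2) | ant1:(1,3)->N->(0,3)
  grid max=1 at (0,3)
Final grid:
  0 0 0 1
  0 0 0 0
  0 0 1 0
  0 0 1 0
  0 0 0 0
Max pheromone 1 at (0,3)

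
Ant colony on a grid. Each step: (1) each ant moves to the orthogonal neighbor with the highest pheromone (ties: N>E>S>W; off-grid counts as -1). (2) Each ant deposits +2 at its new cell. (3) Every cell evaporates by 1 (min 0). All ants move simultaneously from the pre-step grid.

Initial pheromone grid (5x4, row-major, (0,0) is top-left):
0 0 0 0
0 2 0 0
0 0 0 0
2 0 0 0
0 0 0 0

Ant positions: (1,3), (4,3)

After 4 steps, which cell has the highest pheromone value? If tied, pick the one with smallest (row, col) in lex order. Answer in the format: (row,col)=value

Answer: (1,3)=3

Derivation:
Step 1: ant0:(1,3)->N->(0,3) | ant1:(4,3)->N->(3,3)
  grid max=1 at (0,3)
Step 2: ant0:(0,3)->S->(1,3) | ant1:(3,3)->N->(2,3)
  grid max=1 at (1,3)
Step 3: ant0:(1,3)->S->(2,3) | ant1:(2,3)->N->(1,3)
  grid max=2 at (1,3)
Step 4: ant0:(2,3)->N->(1,3) | ant1:(1,3)->S->(2,3)
  grid max=3 at (1,3)
Final grid:
  0 0 0 0
  0 0 0 3
  0 0 0 3
  0 0 0 0
  0 0 0 0
Max pheromone 3 at (1,3)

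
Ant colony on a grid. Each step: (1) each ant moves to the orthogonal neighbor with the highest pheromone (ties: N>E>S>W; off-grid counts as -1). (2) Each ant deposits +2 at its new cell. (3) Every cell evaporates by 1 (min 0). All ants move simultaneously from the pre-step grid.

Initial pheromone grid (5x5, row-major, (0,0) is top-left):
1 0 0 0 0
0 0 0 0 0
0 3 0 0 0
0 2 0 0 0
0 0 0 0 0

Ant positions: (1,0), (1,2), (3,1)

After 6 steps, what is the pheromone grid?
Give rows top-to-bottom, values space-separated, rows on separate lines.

After step 1: ants at (0,0),(0,2),(2,1)
  2 0 1 0 0
  0 0 0 0 0
  0 4 0 0 0
  0 1 0 0 0
  0 0 0 0 0
After step 2: ants at (0,1),(0,3),(3,1)
  1 1 0 1 0
  0 0 0 0 0
  0 3 0 0 0
  0 2 0 0 0
  0 0 0 0 0
After step 3: ants at (0,0),(0,4),(2,1)
  2 0 0 0 1
  0 0 0 0 0
  0 4 0 0 0
  0 1 0 0 0
  0 0 0 0 0
After step 4: ants at (0,1),(1,4),(3,1)
  1 1 0 0 0
  0 0 0 0 1
  0 3 0 0 0
  0 2 0 0 0
  0 0 0 0 0
After step 5: ants at (0,0),(0,4),(2,1)
  2 0 0 0 1
  0 0 0 0 0
  0 4 0 0 0
  0 1 0 0 0
  0 0 0 0 0
After step 6: ants at (0,1),(1,4),(3,1)
  1 1 0 0 0
  0 0 0 0 1
  0 3 0 0 0
  0 2 0 0 0
  0 0 0 0 0

1 1 0 0 0
0 0 0 0 1
0 3 0 0 0
0 2 0 0 0
0 0 0 0 0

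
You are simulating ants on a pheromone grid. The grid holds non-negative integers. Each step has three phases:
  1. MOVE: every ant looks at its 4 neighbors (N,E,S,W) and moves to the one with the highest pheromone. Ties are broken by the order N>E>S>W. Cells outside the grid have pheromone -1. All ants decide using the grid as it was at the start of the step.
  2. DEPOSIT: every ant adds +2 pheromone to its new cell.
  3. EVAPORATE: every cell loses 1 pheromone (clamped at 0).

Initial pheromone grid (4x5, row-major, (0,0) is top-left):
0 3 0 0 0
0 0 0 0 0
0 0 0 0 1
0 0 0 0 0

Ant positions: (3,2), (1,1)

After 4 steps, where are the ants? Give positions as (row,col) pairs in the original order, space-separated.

Step 1: ant0:(3,2)->N->(2,2) | ant1:(1,1)->N->(0,1)
  grid max=4 at (0,1)
Step 2: ant0:(2,2)->N->(1,2) | ant1:(0,1)->E->(0,2)
  grid max=3 at (0,1)
Step 3: ant0:(1,2)->N->(0,2) | ant1:(0,2)->W->(0,1)
  grid max=4 at (0,1)
Step 4: ant0:(0,2)->W->(0,1) | ant1:(0,1)->E->(0,2)
  grid max=5 at (0,1)

(0,1) (0,2)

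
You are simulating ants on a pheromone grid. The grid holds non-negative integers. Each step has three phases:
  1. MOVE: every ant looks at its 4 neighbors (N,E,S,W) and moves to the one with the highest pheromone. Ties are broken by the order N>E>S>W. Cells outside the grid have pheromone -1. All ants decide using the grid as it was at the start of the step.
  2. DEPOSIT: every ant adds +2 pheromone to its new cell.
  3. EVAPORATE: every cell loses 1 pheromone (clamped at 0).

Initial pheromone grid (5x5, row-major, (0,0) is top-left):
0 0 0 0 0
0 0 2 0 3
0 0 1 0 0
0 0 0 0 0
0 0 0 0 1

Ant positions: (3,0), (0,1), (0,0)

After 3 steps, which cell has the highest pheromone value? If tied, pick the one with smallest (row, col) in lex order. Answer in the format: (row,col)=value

Answer: (0,2)=3

Derivation:
Step 1: ant0:(3,0)->N->(2,0) | ant1:(0,1)->E->(0,2) | ant2:(0,0)->E->(0,1)
  grid max=2 at (1,4)
Step 2: ant0:(2,0)->N->(1,0) | ant1:(0,2)->S->(1,2) | ant2:(0,1)->E->(0,2)
  grid max=2 at (0,2)
Step 3: ant0:(1,0)->N->(0,0) | ant1:(1,2)->N->(0,2) | ant2:(0,2)->S->(1,2)
  grid max=3 at (0,2)
Final grid:
  1 0 3 0 0
  0 0 3 0 0
  0 0 0 0 0
  0 0 0 0 0
  0 0 0 0 0
Max pheromone 3 at (0,2)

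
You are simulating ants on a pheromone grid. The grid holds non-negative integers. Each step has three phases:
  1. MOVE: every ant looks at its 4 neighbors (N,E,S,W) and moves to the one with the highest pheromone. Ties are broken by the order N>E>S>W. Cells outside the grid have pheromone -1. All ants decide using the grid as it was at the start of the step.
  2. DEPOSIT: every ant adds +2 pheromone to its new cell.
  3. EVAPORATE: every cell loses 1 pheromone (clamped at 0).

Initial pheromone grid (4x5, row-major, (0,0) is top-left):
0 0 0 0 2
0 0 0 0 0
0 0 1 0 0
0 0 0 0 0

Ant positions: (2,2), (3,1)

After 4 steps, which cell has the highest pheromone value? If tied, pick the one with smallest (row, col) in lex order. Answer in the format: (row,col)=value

Step 1: ant0:(2,2)->N->(1,2) | ant1:(3,1)->N->(2,1)
  grid max=1 at (0,4)
Step 2: ant0:(1,2)->N->(0,2) | ant1:(2,1)->N->(1,1)
  grid max=1 at (0,2)
Step 3: ant0:(0,2)->E->(0,3) | ant1:(1,1)->N->(0,1)
  grid max=1 at (0,1)
Step 4: ant0:(0,3)->E->(0,4) | ant1:(0,1)->E->(0,2)
  grid max=1 at (0,2)
Final grid:
  0 0 1 0 1
  0 0 0 0 0
  0 0 0 0 0
  0 0 0 0 0
Max pheromone 1 at (0,2)

Answer: (0,2)=1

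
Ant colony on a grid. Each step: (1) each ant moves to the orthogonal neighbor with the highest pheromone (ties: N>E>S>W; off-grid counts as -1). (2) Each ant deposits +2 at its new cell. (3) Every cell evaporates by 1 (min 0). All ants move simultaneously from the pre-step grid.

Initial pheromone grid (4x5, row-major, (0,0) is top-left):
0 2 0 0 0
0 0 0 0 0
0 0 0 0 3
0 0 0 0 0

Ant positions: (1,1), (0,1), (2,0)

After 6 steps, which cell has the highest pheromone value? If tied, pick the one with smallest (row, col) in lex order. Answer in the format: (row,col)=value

Step 1: ant0:(1,1)->N->(0,1) | ant1:(0,1)->E->(0,2) | ant2:(2,0)->N->(1,0)
  grid max=3 at (0,1)
Step 2: ant0:(0,1)->E->(0,2) | ant1:(0,2)->W->(0,1) | ant2:(1,0)->N->(0,0)
  grid max=4 at (0,1)
Step 3: ant0:(0,2)->W->(0,1) | ant1:(0,1)->E->(0,2) | ant2:(0,0)->E->(0,1)
  grid max=7 at (0,1)
Step 4: ant0:(0,1)->E->(0,2) | ant1:(0,2)->W->(0,1) | ant2:(0,1)->E->(0,2)
  grid max=8 at (0,1)
Step 5: ant0:(0,2)->W->(0,1) | ant1:(0,1)->E->(0,2) | ant2:(0,2)->W->(0,1)
  grid max=11 at (0,1)
Step 6: ant0:(0,1)->E->(0,2) | ant1:(0,2)->W->(0,1) | ant2:(0,1)->E->(0,2)
  grid max=12 at (0,1)
Final grid:
  0 12 10 0 0
  0 0 0 0 0
  0 0 0 0 0
  0 0 0 0 0
Max pheromone 12 at (0,1)

Answer: (0,1)=12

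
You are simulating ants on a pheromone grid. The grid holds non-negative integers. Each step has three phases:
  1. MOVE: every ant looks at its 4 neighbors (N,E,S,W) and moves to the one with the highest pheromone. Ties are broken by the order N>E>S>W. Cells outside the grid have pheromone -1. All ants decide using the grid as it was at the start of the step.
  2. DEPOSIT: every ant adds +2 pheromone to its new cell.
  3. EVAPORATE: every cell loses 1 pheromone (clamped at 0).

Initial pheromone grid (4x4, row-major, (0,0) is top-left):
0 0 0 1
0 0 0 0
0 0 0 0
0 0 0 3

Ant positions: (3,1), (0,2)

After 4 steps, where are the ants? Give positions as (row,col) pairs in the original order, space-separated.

Step 1: ant0:(3,1)->N->(2,1) | ant1:(0,2)->E->(0,3)
  grid max=2 at (0,3)
Step 2: ant0:(2,1)->N->(1,1) | ant1:(0,3)->S->(1,3)
  grid max=1 at (0,3)
Step 3: ant0:(1,1)->N->(0,1) | ant1:(1,3)->N->(0,3)
  grid max=2 at (0,3)
Step 4: ant0:(0,1)->E->(0,2) | ant1:(0,3)->S->(1,3)
  grid max=1 at (0,2)

(0,2) (1,3)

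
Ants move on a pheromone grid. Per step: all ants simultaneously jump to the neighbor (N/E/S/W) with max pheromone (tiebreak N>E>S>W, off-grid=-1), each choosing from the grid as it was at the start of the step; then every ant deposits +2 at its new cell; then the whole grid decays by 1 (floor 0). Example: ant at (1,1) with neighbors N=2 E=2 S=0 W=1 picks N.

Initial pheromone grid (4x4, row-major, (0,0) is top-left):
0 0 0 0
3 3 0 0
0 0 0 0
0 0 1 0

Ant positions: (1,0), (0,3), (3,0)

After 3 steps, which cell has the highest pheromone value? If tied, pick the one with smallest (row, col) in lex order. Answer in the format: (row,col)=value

Answer: (1,1)=6

Derivation:
Step 1: ant0:(1,0)->E->(1,1) | ant1:(0,3)->S->(1,3) | ant2:(3,0)->N->(2,0)
  grid max=4 at (1,1)
Step 2: ant0:(1,1)->W->(1,0) | ant1:(1,3)->N->(0,3) | ant2:(2,0)->N->(1,0)
  grid max=5 at (1,0)
Step 3: ant0:(1,0)->E->(1,1) | ant1:(0,3)->S->(1,3) | ant2:(1,0)->E->(1,1)
  grid max=6 at (1,1)
Final grid:
  0 0 0 0
  4 6 0 1
  0 0 0 0
  0 0 0 0
Max pheromone 6 at (1,1)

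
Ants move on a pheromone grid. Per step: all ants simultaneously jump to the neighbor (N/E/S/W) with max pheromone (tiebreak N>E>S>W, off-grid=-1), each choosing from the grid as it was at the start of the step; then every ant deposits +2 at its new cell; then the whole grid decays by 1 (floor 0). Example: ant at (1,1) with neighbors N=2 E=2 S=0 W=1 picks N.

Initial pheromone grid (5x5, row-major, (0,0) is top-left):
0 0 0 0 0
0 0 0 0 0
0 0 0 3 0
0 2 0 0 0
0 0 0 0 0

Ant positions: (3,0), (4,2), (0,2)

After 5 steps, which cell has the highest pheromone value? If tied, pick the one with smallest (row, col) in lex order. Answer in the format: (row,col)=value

Step 1: ant0:(3,0)->E->(3,1) | ant1:(4,2)->N->(3,2) | ant2:(0,2)->E->(0,3)
  grid max=3 at (3,1)
Step 2: ant0:(3,1)->E->(3,2) | ant1:(3,2)->W->(3,1) | ant2:(0,3)->E->(0,4)
  grid max=4 at (3,1)
Step 3: ant0:(3,2)->W->(3,1) | ant1:(3,1)->E->(3,2) | ant2:(0,4)->S->(1,4)
  grid max=5 at (3,1)
Step 4: ant0:(3,1)->E->(3,2) | ant1:(3,2)->W->(3,1) | ant2:(1,4)->N->(0,4)
  grid max=6 at (3,1)
Step 5: ant0:(3,2)->W->(3,1) | ant1:(3,1)->E->(3,2) | ant2:(0,4)->S->(1,4)
  grid max=7 at (3,1)
Final grid:
  0 0 0 0 0
  0 0 0 0 1
  0 0 0 0 0
  0 7 5 0 0
  0 0 0 0 0
Max pheromone 7 at (3,1)

Answer: (3,1)=7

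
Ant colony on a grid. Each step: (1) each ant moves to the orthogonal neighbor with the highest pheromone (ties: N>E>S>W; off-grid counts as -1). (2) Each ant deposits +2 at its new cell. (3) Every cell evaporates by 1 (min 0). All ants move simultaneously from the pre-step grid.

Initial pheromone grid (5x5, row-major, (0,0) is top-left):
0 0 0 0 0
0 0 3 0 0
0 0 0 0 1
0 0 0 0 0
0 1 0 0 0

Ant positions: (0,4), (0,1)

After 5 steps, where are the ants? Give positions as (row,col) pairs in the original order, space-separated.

Step 1: ant0:(0,4)->S->(1,4) | ant1:(0,1)->E->(0,2)
  grid max=2 at (1,2)
Step 2: ant0:(1,4)->N->(0,4) | ant1:(0,2)->S->(1,2)
  grid max=3 at (1,2)
Step 3: ant0:(0,4)->S->(1,4) | ant1:(1,2)->N->(0,2)
  grid max=2 at (1,2)
Step 4: ant0:(1,4)->N->(0,4) | ant1:(0,2)->S->(1,2)
  grid max=3 at (1,2)
Step 5: ant0:(0,4)->S->(1,4) | ant1:(1,2)->N->(0,2)
  grid max=2 at (1,2)

(1,4) (0,2)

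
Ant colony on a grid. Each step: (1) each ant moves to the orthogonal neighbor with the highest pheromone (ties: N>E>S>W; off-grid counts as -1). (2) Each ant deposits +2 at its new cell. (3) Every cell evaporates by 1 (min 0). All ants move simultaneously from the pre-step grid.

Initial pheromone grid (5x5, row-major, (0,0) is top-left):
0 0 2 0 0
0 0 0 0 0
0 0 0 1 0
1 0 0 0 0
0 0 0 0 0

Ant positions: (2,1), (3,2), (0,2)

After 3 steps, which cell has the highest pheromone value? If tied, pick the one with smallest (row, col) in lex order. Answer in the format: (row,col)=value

Step 1: ant0:(2,1)->N->(1,1) | ant1:(3,2)->N->(2,2) | ant2:(0,2)->E->(0,3)
  grid max=1 at (0,2)
Step 2: ant0:(1,1)->N->(0,1) | ant1:(2,2)->N->(1,2) | ant2:(0,3)->W->(0,2)
  grid max=2 at (0,2)
Step 3: ant0:(0,1)->E->(0,2) | ant1:(1,2)->N->(0,2) | ant2:(0,2)->S->(1,2)
  grid max=5 at (0,2)
Final grid:
  0 0 5 0 0
  0 0 2 0 0
  0 0 0 0 0
  0 0 0 0 0
  0 0 0 0 0
Max pheromone 5 at (0,2)

Answer: (0,2)=5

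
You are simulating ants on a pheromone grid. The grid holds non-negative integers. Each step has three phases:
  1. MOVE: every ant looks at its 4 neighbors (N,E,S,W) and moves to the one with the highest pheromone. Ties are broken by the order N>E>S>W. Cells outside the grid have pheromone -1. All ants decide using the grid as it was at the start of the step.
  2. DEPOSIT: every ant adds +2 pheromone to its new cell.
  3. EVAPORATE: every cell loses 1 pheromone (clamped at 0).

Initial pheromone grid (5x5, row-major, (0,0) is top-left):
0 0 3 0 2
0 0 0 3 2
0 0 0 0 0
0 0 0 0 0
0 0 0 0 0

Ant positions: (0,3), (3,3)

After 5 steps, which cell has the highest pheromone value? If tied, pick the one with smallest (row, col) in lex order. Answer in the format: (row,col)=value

Answer: (1,3)=8

Derivation:
Step 1: ant0:(0,3)->S->(1,3) | ant1:(3,3)->N->(2,3)
  grid max=4 at (1,3)
Step 2: ant0:(1,3)->E->(1,4) | ant1:(2,3)->N->(1,3)
  grid max=5 at (1,3)
Step 3: ant0:(1,4)->W->(1,3) | ant1:(1,3)->E->(1,4)
  grid max=6 at (1,3)
Step 4: ant0:(1,3)->E->(1,4) | ant1:(1,4)->W->(1,3)
  grid max=7 at (1,3)
Step 5: ant0:(1,4)->W->(1,3) | ant1:(1,3)->E->(1,4)
  grid max=8 at (1,3)
Final grid:
  0 0 0 0 0
  0 0 0 8 5
  0 0 0 0 0
  0 0 0 0 0
  0 0 0 0 0
Max pheromone 8 at (1,3)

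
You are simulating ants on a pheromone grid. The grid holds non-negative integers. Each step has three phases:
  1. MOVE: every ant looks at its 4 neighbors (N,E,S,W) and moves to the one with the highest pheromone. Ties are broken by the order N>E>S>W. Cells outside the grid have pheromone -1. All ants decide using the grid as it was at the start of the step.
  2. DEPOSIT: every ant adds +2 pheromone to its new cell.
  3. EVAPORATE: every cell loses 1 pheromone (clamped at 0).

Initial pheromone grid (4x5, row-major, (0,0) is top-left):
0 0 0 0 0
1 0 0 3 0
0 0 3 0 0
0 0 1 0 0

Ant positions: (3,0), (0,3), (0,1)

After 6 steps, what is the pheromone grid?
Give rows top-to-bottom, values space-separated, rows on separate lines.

After step 1: ants at (2,0),(1,3),(0,2)
  0 0 1 0 0
  0 0 0 4 0
  1 0 2 0 0
  0 0 0 0 0
After step 2: ants at (1,0),(0,3),(0,3)
  0 0 0 3 0
  1 0 0 3 0
  0 0 1 0 0
  0 0 0 0 0
After step 3: ants at (0,0),(1,3),(1,3)
  1 0 0 2 0
  0 0 0 6 0
  0 0 0 0 0
  0 0 0 0 0
After step 4: ants at (0,1),(0,3),(0,3)
  0 1 0 5 0
  0 0 0 5 0
  0 0 0 0 0
  0 0 0 0 0
After step 5: ants at (0,2),(1,3),(1,3)
  0 0 1 4 0
  0 0 0 8 0
  0 0 0 0 0
  0 0 0 0 0
After step 6: ants at (0,3),(0,3),(0,3)
  0 0 0 9 0
  0 0 0 7 0
  0 0 0 0 0
  0 0 0 0 0

0 0 0 9 0
0 0 0 7 0
0 0 0 0 0
0 0 0 0 0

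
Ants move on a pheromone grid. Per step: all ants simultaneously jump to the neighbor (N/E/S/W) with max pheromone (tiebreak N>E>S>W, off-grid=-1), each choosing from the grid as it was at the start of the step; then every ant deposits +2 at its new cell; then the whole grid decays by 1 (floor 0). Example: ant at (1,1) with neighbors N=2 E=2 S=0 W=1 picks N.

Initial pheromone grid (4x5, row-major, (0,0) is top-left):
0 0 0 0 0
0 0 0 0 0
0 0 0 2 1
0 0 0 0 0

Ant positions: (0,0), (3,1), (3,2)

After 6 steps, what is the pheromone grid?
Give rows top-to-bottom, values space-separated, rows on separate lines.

After step 1: ants at (0,1),(2,1),(2,2)
  0 1 0 0 0
  0 0 0 0 0
  0 1 1 1 0
  0 0 0 0 0
After step 2: ants at (0,2),(2,2),(2,3)
  0 0 1 0 0
  0 0 0 0 0
  0 0 2 2 0
  0 0 0 0 0
After step 3: ants at (0,3),(2,3),(2,2)
  0 0 0 1 0
  0 0 0 0 0
  0 0 3 3 0
  0 0 0 0 0
After step 4: ants at (0,4),(2,2),(2,3)
  0 0 0 0 1
  0 0 0 0 0
  0 0 4 4 0
  0 0 0 0 0
After step 5: ants at (1,4),(2,3),(2,2)
  0 0 0 0 0
  0 0 0 0 1
  0 0 5 5 0
  0 0 0 0 0
After step 6: ants at (0,4),(2,2),(2,3)
  0 0 0 0 1
  0 0 0 0 0
  0 0 6 6 0
  0 0 0 0 0

0 0 0 0 1
0 0 0 0 0
0 0 6 6 0
0 0 0 0 0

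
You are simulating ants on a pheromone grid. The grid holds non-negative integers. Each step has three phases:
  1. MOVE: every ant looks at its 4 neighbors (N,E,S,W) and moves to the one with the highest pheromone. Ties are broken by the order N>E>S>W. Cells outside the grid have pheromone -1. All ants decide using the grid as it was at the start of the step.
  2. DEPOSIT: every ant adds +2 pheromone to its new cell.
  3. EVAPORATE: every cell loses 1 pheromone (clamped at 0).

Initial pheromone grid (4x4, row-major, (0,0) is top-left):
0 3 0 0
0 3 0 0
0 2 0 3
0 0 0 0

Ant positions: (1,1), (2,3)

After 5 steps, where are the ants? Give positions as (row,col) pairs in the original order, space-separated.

Step 1: ant0:(1,1)->N->(0,1) | ant1:(2,3)->N->(1,3)
  grid max=4 at (0,1)
Step 2: ant0:(0,1)->S->(1,1) | ant1:(1,3)->S->(2,3)
  grid max=3 at (0,1)
Step 3: ant0:(1,1)->N->(0,1) | ant1:(2,3)->N->(1,3)
  grid max=4 at (0,1)
Step 4: ant0:(0,1)->S->(1,1) | ant1:(1,3)->S->(2,3)
  grid max=3 at (0,1)
Step 5: ant0:(1,1)->N->(0,1) | ant1:(2,3)->N->(1,3)
  grid max=4 at (0,1)

(0,1) (1,3)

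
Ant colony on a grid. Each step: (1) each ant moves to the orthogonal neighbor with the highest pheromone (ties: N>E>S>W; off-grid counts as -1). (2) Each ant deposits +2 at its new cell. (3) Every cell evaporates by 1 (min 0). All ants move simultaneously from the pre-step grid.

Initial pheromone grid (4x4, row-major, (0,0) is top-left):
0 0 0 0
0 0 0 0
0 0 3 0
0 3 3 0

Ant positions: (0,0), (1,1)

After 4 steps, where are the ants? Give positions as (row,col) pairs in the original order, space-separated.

Step 1: ant0:(0,0)->E->(0,1) | ant1:(1,1)->N->(0,1)
  grid max=3 at (0,1)
Step 2: ant0:(0,1)->E->(0,2) | ant1:(0,1)->E->(0,2)
  grid max=3 at (0,2)
Step 3: ant0:(0,2)->W->(0,1) | ant1:(0,2)->W->(0,1)
  grid max=5 at (0,1)
Step 4: ant0:(0,1)->E->(0,2) | ant1:(0,1)->E->(0,2)
  grid max=5 at (0,2)

(0,2) (0,2)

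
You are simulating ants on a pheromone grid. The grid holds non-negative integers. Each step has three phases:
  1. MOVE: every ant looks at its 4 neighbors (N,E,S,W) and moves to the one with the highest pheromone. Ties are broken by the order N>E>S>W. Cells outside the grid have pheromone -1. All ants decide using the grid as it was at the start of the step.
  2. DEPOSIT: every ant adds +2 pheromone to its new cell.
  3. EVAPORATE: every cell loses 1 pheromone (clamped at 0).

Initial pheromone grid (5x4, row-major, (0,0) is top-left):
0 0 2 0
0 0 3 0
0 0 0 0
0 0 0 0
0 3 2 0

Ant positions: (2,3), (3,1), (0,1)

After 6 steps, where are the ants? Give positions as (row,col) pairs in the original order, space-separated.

Step 1: ant0:(2,3)->N->(1,3) | ant1:(3,1)->S->(4,1) | ant2:(0,1)->E->(0,2)
  grid max=4 at (4,1)
Step 2: ant0:(1,3)->W->(1,2) | ant1:(4,1)->E->(4,2) | ant2:(0,2)->S->(1,2)
  grid max=5 at (1,2)
Step 3: ant0:(1,2)->N->(0,2) | ant1:(4,2)->W->(4,1) | ant2:(1,2)->N->(0,2)
  grid max=5 at (0,2)
Step 4: ant0:(0,2)->S->(1,2) | ant1:(4,1)->E->(4,2) | ant2:(0,2)->S->(1,2)
  grid max=7 at (1,2)
Step 5: ant0:(1,2)->N->(0,2) | ant1:(4,2)->W->(4,1) | ant2:(1,2)->N->(0,2)
  grid max=7 at (0,2)
Step 6: ant0:(0,2)->S->(1,2) | ant1:(4,1)->E->(4,2) | ant2:(0,2)->S->(1,2)
  grid max=9 at (1,2)

(1,2) (4,2) (1,2)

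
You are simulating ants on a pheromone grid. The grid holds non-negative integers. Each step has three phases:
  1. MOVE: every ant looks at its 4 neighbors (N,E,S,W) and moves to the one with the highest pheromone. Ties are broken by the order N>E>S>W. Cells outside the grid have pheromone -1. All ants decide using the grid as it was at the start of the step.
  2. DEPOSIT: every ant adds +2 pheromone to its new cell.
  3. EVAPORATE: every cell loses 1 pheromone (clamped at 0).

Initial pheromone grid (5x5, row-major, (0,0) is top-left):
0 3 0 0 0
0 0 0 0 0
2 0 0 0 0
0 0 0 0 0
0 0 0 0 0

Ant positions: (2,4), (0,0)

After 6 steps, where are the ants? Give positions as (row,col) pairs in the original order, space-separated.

Step 1: ant0:(2,4)->N->(1,4) | ant1:(0,0)->E->(0,1)
  grid max=4 at (0,1)
Step 2: ant0:(1,4)->N->(0,4) | ant1:(0,1)->E->(0,2)
  grid max=3 at (0,1)
Step 3: ant0:(0,4)->S->(1,4) | ant1:(0,2)->W->(0,1)
  grid max=4 at (0,1)
Step 4: ant0:(1,4)->N->(0,4) | ant1:(0,1)->E->(0,2)
  grid max=3 at (0,1)
Step 5: ant0:(0,4)->S->(1,4) | ant1:(0,2)->W->(0,1)
  grid max=4 at (0,1)
Step 6: ant0:(1,4)->N->(0,4) | ant1:(0,1)->E->(0,2)
  grid max=3 at (0,1)

(0,4) (0,2)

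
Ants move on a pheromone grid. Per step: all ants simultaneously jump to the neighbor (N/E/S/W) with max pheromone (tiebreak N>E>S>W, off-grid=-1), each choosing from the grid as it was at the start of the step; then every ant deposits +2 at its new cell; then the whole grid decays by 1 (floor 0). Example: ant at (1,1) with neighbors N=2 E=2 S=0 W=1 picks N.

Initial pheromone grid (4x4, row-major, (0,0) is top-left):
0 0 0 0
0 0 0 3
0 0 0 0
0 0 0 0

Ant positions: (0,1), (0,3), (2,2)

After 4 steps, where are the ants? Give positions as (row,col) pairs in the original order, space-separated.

Step 1: ant0:(0,1)->E->(0,2) | ant1:(0,3)->S->(1,3) | ant2:(2,2)->N->(1,2)
  grid max=4 at (1,3)
Step 2: ant0:(0,2)->S->(1,2) | ant1:(1,3)->W->(1,2) | ant2:(1,2)->E->(1,3)
  grid max=5 at (1,3)
Step 3: ant0:(1,2)->E->(1,3) | ant1:(1,2)->E->(1,3) | ant2:(1,3)->W->(1,2)
  grid max=8 at (1,3)
Step 4: ant0:(1,3)->W->(1,2) | ant1:(1,3)->W->(1,2) | ant2:(1,2)->E->(1,3)
  grid max=9 at (1,3)

(1,2) (1,2) (1,3)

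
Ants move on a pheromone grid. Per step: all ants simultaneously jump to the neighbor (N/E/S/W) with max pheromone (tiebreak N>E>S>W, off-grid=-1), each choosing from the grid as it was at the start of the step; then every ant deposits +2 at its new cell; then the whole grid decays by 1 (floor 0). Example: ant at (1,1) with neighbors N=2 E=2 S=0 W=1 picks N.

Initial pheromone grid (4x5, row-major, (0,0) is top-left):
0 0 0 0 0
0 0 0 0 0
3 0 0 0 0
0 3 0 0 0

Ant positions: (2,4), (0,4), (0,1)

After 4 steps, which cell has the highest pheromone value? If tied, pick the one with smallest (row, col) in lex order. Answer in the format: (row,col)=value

Answer: (0,4)=7

Derivation:
Step 1: ant0:(2,4)->N->(1,4) | ant1:(0,4)->S->(1,4) | ant2:(0,1)->E->(0,2)
  grid max=3 at (1,4)
Step 2: ant0:(1,4)->N->(0,4) | ant1:(1,4)->N->(0,4) | ant2:(0,2)->E->(0,3)
  grid max=3 at (0,4)
Step 3: ant0:(0,4)->S->(1,4) | ant1:(0,4)->S->(1,4) | ant2:(0,3)->E->(0,4)
  grid max=5 at (1,4)
Step 4: ant0:(1,4)->N->(0,4) | ant1:(1,4)->N->(0,4) | ant2:(0,4)->S->(1,4)
  grid max=7 at (0,4)
Final grid:
  0 0 0 0 7
  0 0 0 0 6
  0 0 0 0 0
  0 0 0 0 0
Max pheromone 7 at (0,4)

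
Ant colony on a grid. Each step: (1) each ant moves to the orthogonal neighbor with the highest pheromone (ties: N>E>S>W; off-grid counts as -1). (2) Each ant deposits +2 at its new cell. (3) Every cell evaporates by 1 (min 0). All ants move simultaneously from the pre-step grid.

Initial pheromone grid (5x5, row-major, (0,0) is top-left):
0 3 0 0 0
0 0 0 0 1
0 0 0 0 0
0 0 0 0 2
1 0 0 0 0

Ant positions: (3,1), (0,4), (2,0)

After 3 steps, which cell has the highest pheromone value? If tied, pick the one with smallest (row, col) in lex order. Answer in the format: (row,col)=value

Answer: (0,1)=4

Derivation:
Step 1: ant0:(3,1)->N->(2,1) | ant1:(0,4)->S->(1,4) | ant2:(2,0)->N->(1,0)
  grid max=2 at (0,1)
Step 2: ant0:(2,1)->N->(1,1) | ant1:(1,4)->N->(0,4) | ant2:(1,0)->N->(0,0)
  grid max=1 at (0,0)
Step 3: ant0:(1,1)->N->(0,1) | ant1:(0,4)->S->(1,4) | ant2:(0,0)->E->(0,1)
  grid max=4 at (0,1)
Final grid:
  0 4 0 0 0
  0 0 0 0 2
  0 0 0 0 0
  0 0 0 0 0
  0 0 0 0 0
Max pheromone 4 at (0,1)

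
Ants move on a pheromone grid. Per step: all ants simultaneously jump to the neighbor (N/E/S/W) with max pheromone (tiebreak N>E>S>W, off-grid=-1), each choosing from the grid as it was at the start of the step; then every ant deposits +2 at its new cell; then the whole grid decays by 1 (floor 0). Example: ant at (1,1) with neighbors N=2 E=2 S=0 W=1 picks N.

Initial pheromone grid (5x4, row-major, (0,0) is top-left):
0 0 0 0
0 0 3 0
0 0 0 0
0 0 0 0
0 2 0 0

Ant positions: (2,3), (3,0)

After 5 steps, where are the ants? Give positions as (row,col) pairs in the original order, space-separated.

Step 1: ant0:(2,3)->N->(1,3) | ant1:(3,0)->N->(2,0)
  grid max=2 at (1,2)
Step 2: ant0:(1,3)->W->(1,2) | ant1:(2,0)->N->(1,0)
  grid max=3 at (1,2)
Step 3: ant0:(1,2)->N->(0,2) | ant1:(1,0)->N->(0,0)
  grid max=2 at (1,2)
Step 4: ant0:(0,2)->S->(1,2) | ant1:(0,0)->E->(0,1)
  grid max=3 at (1,2)
Step 5: ant0:(1,2)->N->(0,2) | ant1:(0,1)->E->(0,2)
  grid max=3 at (0,2)

(0,2) (0,2)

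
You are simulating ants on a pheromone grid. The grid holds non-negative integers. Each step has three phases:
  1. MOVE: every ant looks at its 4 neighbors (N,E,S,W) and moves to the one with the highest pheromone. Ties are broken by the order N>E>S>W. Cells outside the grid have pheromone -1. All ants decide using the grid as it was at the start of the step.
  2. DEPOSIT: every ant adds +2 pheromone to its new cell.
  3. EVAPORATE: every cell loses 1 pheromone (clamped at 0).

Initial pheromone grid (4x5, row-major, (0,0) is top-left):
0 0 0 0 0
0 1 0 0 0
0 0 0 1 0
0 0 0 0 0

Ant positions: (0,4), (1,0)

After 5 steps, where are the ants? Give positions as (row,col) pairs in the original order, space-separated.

Step 1: ant0:(0,4)->S->(1,4) | ant1:(1,0)->E->(1,1)
  grid max=2 at (1,1)
Step 2: ant0:(1,4)->N->(0,4) | ant1:(1,1)->N->(0,1)
  grid max=1 at (0,1)
Step 3: ant0:(0,4)->S->(1,4) | ant1:(0,1)->S->(1,1)
  grid max=2 at (1,1)
Step 4: ant0:(1,4)->N->(0,4) | ant1:(1,1)->N->(0,1)
  grid max=1 at (0,1)
Step 5: ant0:(0,4)->S->(1,4) | ant1:(0,1)->S->(1,1)
  grid max=2 at (1,1)

(1,4) (1,1)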